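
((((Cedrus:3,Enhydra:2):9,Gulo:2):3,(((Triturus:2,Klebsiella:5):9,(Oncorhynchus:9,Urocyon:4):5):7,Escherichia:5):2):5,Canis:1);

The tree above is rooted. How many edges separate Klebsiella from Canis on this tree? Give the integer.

6

The MRCA of Klebsiella and Canis is the root of the tree.
From Klebsiella up to that node: 5 branches. From Canis up to the same node: 1 branch. Total: 5 + 1 = 6.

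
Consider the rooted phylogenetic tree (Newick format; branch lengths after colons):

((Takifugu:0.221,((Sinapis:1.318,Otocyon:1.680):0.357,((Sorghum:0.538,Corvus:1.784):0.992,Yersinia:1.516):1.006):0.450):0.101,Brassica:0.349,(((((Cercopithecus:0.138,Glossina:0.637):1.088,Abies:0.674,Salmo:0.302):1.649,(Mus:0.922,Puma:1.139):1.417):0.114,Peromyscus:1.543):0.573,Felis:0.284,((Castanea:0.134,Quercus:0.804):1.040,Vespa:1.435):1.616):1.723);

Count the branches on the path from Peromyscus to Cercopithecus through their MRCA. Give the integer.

5

The MRCA of Peromyscus and Cercopithecus is the node subtending ((((Cercopithecus,Glossina),Abies,Salmo),(Mus,Puma)),Peromyscus).
From Peromyscus up to that node: 1 branch. From Cercopithecus up to the same node: 4 branches. Total: 1 + 4 = 5.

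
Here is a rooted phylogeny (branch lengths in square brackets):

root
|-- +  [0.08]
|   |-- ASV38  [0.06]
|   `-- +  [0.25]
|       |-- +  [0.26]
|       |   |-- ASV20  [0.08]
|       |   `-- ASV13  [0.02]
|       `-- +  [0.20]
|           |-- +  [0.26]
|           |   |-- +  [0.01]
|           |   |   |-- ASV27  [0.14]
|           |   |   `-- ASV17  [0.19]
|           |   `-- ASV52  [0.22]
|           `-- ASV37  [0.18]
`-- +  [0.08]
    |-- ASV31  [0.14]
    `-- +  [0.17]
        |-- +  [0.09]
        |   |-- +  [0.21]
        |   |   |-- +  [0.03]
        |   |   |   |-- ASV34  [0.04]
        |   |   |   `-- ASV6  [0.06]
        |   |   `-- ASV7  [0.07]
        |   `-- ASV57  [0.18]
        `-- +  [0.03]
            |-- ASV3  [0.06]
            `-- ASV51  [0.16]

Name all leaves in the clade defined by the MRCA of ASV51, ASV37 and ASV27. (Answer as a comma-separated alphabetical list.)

ASV13, ASV17, ASV20, ASV27, ASV3, ASV31, ASV34, ASV37, ASV38, ASV51, ASV52, ASV57, ASV6, ASV7

Tracing ASV51: it sits inside (ASV3,ASV51).
Tracing ASV37: it sits inside (((ASV27,ASV17),ASV52),ASV37).
Tracing ASV27: it sits inside (ASV27,ASV17).
The smallest clade enclosing all 3 is the whole tree (their MRCA is the root), so the answer is all 14 tips in alphabetical order.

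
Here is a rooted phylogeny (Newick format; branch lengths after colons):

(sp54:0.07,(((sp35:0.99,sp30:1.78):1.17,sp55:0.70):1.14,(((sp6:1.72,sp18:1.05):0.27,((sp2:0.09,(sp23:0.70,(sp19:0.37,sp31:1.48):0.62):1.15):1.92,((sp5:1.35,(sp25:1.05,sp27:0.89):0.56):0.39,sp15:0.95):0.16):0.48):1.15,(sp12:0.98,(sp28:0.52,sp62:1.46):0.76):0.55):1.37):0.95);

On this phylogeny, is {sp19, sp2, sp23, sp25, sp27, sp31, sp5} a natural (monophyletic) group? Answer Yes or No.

No

The MRCA of the listed taxa subtends ((sp2,(sp23,(sp19,sp31))),((sp5,(sp25,sp27)),sp15)).
That clade also contains sp15, which is not in the proposed group, so the group is not monophyletic.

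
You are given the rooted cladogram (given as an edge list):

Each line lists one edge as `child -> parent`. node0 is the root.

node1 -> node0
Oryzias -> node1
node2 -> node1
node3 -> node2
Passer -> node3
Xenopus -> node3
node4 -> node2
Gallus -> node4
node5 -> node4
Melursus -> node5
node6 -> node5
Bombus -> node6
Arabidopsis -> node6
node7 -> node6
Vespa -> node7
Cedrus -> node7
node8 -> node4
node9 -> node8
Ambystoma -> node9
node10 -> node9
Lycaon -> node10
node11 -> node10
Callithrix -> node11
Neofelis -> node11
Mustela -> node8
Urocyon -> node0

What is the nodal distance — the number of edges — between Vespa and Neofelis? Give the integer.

9

The MRCA of Vespa and Neofelis is the node subtending (Gallus,(Melursus,(Bombus,Arabidopsis,(Vespa,Cedrus))),((Ambystoma,(Lycaon,(Callithrix,Neofelis))),Mustela)).
From Vespa up to that node: 4 branches. From Neofelis up to the same node: 5 branches. Total: 4 + 5 = 9.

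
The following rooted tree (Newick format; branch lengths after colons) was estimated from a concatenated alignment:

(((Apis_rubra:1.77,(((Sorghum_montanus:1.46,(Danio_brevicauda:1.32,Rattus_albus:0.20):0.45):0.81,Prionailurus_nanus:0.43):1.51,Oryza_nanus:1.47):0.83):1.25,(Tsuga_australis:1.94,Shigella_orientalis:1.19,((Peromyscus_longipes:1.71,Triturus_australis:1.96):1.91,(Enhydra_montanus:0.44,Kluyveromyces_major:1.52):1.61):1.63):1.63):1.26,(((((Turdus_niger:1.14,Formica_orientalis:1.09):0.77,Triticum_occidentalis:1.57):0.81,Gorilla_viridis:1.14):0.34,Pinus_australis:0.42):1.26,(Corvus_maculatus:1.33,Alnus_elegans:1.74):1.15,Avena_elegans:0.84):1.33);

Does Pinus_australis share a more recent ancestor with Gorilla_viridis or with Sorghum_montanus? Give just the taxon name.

The MRCA of Pinus_australis and Gorilla_viridis subtends ((((Turdus_niger,Formica_orientalis),Triticum_occidentalis),Gorilla_viridis),Pinus_australis) (5 taxa).
The MRCA of Pinus_australis and Sorghum_montanus is the root, subtending the entire tree (20 taxa).
The first is nested inside the second, so Pinus_australis shares a more recent common ancestor with Gorilla_viridis.

Gorilla_viridis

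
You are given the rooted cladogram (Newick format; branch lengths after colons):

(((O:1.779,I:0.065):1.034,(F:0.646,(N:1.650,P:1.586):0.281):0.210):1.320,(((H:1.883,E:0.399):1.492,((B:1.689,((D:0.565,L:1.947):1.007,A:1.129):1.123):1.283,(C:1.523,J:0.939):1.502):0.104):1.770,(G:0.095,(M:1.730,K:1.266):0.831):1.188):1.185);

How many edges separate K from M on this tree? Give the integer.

2

The MRCA of K and M is the node subtending (M,K).
From K up to that node: 1 branch. From M up to the same node: 1 branch. Total: 1 + 1 = 2.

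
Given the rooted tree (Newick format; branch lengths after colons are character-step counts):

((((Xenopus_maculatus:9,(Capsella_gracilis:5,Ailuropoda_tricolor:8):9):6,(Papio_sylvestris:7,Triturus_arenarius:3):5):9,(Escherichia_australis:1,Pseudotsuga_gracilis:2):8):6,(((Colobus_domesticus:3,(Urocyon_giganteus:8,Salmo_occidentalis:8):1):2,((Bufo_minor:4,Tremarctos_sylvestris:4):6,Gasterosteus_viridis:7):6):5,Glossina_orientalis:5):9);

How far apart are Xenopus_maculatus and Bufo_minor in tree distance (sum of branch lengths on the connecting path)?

The path runs Xenopus_maculatus → … → MRCA → … → Bufo_minor; the MRCA is the root of the tree.
Branch lengths along that path: 9 + 6 + 9 + 6 + 9 + 5 + 6 + 6 + 4 = 60.

60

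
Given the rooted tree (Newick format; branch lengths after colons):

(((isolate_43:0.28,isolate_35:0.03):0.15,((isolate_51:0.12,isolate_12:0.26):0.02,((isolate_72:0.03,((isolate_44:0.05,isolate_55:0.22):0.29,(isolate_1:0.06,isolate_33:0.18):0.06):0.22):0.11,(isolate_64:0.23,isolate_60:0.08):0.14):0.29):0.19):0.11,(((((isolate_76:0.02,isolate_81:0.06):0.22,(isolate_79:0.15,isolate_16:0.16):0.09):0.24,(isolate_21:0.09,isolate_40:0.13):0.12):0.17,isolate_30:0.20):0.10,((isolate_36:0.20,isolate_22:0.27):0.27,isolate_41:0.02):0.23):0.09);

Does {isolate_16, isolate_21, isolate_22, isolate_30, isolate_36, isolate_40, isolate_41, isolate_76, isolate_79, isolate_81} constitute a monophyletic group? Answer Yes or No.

Yes

The most recent common ancestor of these taxa subtends (((((isolate_76,isolate_81),(isolate_79,isolate_16)),(isolate_21,isolate_40)),isolate_30),((isolate_36,isolate_22),isolate_41)).
That clade has exactly 10 tips — every listed taxon and nothing else — so the group is monophyletic.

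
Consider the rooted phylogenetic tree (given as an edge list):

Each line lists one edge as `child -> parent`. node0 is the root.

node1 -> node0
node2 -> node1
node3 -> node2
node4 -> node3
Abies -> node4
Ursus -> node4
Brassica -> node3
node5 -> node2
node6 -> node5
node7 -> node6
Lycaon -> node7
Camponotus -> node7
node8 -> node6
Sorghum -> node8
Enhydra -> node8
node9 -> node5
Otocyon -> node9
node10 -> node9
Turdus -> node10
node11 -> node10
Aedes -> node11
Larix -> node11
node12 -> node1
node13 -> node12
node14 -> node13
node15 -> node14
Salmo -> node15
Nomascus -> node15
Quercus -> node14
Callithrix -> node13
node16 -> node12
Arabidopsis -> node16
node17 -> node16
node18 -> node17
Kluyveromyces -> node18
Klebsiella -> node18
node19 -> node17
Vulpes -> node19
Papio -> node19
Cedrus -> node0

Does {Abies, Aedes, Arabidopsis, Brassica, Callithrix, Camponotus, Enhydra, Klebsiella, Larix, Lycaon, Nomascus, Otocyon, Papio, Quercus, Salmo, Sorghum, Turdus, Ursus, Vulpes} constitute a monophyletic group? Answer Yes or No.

No

The MRCA of the listed taxa subtends ((((Abies,Ursus),Brassica),(((Lycaon,Camponotus),(Sorghum,Enhydra)),(Otocyon,(Turdus,(Aedes,Larix))))),((((Salmo,Nomascus),Quercus),Callithrix),(Arabidopsis,((Kluyveromyces,Klebsiella),(Vulpes,Papio))))).
That clade also contains Kluyveromyces, which is not in the proposed group, so the group is not monophyletic.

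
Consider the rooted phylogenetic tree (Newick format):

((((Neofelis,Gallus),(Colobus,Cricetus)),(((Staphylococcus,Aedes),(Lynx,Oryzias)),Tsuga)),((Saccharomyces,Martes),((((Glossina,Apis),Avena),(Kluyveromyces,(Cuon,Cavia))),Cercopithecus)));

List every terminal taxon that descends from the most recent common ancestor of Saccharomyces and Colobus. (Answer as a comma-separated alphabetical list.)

Aedes, Apis, Avena, Cavia, Cercopithecus, Colobus, Cricetus, Cuon, Gallus, Glossina, Kluyveromyces, Lynx, Martes, Neofelis, Oryzias, Saccharomyces, Staphylococcus, Tsuga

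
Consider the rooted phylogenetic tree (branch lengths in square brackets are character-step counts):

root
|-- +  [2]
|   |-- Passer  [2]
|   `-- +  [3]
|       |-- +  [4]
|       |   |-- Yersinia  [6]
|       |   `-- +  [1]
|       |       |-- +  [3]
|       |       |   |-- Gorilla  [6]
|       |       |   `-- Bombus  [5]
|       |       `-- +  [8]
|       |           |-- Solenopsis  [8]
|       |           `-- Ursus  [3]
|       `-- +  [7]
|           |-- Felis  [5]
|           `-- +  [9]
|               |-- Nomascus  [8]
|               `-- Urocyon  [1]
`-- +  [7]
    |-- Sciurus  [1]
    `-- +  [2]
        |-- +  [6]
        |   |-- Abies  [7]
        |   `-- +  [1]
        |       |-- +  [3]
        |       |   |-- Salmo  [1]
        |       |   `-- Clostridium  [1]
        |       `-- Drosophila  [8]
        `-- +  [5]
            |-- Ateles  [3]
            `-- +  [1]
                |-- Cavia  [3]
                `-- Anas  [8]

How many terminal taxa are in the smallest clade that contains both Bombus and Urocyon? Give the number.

8

The MRCA of Bombus and Urocyon is the node subtending ((Yersinia,((Gorilla,Bombus),(Solenopsis,Ursus))),(Felis,(Nomascus,Urocyon))).
That clade contains 8 terminal taxa: Bombus, Felis, Gorilla, Nomascus, Solenopsis, Urocyon, Ursus, Yersinia.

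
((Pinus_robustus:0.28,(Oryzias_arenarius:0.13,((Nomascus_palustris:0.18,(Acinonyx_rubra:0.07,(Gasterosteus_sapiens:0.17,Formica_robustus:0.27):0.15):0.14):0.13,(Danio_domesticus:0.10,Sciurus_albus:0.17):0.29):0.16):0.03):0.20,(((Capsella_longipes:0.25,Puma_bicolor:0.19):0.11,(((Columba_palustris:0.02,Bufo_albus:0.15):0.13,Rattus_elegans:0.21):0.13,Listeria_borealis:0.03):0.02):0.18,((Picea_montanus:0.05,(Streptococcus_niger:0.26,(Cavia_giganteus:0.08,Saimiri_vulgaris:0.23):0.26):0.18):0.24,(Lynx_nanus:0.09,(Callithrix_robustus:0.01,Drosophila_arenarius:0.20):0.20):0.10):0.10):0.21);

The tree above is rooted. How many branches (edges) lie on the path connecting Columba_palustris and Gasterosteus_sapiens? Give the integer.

The MRCA of Columba_palustris and Gasterosteus_sapiens is the root of the tree.
From Columba_palustris up to that node: 6 branches. From Gasterosteus_sapiens up to the same node: 7 branches. Total: 6 + 7 = 13.

13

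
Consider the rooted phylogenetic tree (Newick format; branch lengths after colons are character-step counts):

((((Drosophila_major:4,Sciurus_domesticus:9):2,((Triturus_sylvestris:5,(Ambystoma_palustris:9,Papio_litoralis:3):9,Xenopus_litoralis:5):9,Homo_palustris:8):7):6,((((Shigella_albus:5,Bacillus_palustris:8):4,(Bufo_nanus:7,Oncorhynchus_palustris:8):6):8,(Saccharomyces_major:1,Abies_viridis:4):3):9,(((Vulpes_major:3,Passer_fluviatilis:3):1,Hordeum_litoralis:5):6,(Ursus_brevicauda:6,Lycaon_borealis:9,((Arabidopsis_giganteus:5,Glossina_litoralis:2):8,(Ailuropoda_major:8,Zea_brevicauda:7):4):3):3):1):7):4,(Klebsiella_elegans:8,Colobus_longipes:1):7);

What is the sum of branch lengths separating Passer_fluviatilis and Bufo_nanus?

The path runs Passer_fluviatilis → … → MRCA → … → Bufo_nanus; the MRCA is the node subtending ((((Shigella_albus,Bacillus_palustris),(Bufo_nanus,Oncorhynchus_palustris)),(Saccharomyces_major,Abies_viridis)),(((Vulpes_major,Passer_fluviatilis),Hordeum_litoralis),(Ursus_brevicauda,Lycaon_borealis,((Arabidopsis_giganteus,Glossina_litoralis),(Ailuropoda_major,Zea_brevicauda))))).
Branch lengths along that path: 3 + 1 + 6 + 1 + 9 + 8 + 6 + 7 = 41.

41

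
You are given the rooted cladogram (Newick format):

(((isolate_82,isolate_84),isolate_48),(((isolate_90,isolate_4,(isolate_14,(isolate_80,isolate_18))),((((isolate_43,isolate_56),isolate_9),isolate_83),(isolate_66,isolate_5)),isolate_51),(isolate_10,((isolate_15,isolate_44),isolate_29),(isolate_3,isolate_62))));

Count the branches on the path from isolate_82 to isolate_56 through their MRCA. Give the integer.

The MRCA of isolate_82 and isolate_56 is the root of the tree.
From isolate_82 up to that node: 3 branches. From isolate_56 up to the same node: 7 branches. Total: 3 + 7 = 10.

10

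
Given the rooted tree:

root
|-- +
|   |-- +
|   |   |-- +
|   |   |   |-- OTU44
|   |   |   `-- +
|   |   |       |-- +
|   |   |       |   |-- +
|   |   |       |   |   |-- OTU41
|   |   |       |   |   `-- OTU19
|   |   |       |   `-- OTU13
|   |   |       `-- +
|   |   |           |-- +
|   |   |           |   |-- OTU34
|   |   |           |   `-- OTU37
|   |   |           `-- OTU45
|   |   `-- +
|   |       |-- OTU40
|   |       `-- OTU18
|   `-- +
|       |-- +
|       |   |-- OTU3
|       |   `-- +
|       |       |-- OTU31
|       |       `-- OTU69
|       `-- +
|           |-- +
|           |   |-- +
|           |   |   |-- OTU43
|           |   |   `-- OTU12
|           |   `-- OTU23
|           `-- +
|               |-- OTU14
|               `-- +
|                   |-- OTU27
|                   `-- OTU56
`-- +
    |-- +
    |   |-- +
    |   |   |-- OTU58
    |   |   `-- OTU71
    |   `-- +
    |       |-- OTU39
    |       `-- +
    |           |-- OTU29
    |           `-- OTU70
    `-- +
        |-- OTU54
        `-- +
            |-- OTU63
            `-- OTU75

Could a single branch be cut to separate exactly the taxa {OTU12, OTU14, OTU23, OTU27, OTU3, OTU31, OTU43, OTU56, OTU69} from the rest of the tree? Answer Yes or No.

Yes

The most recent common ancestor of these taxa subtends ((OTU3,(OTU31,OTU69)),(((OTU43,OTU12),OTU23),(OTU14,(OTU27,OTU56)))).
That clade has exactly 9 tips — every listed taxon and nothing else — so the group is monophyletic.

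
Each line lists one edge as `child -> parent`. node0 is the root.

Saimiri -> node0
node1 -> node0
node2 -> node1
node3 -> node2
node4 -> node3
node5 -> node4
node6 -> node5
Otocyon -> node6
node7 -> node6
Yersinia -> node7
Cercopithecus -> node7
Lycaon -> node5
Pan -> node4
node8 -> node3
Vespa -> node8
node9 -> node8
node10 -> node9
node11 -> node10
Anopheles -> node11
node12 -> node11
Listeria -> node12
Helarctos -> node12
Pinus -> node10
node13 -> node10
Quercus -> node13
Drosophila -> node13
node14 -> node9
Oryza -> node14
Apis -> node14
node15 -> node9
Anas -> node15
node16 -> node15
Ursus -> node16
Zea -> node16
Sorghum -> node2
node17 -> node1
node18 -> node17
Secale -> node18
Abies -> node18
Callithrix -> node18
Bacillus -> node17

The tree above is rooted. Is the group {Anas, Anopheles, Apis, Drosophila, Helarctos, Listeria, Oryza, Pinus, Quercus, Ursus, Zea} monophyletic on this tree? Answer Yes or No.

Yes

The most recent common ancestor of these taxa subtends (((Anopheles,(Listeria,Helarctos)),Pinus,(Quercus,Drosophila)),(Oryza,Apis),(Anas,(Ursus,Zea))).
That clade has exactly 11 tips — every listed taxon and nothing else — so the group is monophyletic.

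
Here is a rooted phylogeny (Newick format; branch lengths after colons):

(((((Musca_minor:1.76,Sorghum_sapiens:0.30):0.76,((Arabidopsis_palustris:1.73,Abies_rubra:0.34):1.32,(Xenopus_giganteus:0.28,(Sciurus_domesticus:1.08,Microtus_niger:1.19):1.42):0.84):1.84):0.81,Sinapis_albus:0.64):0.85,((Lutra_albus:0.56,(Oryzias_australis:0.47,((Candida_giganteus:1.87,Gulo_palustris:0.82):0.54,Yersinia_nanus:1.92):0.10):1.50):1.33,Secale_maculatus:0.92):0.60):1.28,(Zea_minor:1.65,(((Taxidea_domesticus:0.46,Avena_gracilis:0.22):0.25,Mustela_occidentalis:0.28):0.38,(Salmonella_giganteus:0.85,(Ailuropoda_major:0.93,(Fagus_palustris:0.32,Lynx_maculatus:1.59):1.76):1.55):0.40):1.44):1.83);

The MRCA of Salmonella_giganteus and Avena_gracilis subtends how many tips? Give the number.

The MRCA of Salmonella_giganteus and Avena_gracilis is the node subtending (((Taxidea_domesticus,Avena_gracilis),Mustela_occidentalis),(Salmonella_giganteus,(Ailuropoda_major,(Fagus_palustris,Lynx_maculatus)))).
That clade contains 7 terminal taxa: Ailuropoda_major, Avena_gracilis, Fagus_palustris, Lynx_maculatus, Mustela_occidentalis, Salmonella_giganteus, Taxidea_domesticus.

7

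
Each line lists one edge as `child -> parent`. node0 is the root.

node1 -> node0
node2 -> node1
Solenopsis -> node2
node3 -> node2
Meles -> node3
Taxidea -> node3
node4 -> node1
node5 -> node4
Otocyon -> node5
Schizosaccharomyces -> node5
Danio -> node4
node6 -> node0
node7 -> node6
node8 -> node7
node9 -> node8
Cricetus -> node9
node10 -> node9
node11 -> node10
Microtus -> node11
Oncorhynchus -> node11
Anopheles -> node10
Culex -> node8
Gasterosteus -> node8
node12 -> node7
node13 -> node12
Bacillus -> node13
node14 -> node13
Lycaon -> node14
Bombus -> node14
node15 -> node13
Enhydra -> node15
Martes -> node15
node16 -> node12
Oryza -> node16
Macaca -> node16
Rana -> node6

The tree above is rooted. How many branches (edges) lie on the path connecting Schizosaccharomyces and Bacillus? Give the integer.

The MRCA of Schizosaccharomyces and Bacillus is the root of the tree.
From Schizosaccharomyces up to that node: 4 branches. From Bacillus up to the same node: 5 branches. Total: 4 + 5 = 9.

9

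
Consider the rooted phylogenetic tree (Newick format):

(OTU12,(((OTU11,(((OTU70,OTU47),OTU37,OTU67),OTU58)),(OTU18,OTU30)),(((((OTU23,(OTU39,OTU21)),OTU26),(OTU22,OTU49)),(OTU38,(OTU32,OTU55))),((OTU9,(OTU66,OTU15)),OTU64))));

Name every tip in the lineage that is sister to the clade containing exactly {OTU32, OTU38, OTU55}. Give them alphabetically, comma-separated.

The clade containing exactly {OTU32, OTU38, OTU55} attaches to the tree at the node subtending ((((OTU23,(OTU39,OTU21)),OTU26),(OTU22,OTU49)),(OTU38,(OTU32,OTU55))).
The other lineage descending from that same node — the sister group — is (((OTU23,(OTU39,OTU21)),OTU26),(OTU22,OTU49)); its 6 tips in alphabetical order are the answer.

OTU21, OTU22, OTU23, OTU26, OTU39, OTU49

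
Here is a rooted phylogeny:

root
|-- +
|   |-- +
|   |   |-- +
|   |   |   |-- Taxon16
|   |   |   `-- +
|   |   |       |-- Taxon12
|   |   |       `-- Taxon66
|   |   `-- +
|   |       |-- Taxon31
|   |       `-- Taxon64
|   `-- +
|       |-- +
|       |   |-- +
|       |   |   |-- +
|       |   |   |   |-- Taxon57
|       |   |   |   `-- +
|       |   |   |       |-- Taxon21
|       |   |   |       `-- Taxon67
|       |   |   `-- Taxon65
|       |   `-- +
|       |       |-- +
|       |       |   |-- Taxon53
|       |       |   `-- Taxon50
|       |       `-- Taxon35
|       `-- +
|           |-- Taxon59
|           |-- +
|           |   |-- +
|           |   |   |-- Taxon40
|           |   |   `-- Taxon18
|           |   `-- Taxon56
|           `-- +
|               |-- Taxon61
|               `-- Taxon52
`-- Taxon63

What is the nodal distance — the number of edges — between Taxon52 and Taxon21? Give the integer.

8

The MRCA of Taxon52 and Taxon21 is the node subtending ((((Taxon57,(Taxon21,Taxon67)),Taxon65),((Taxon53,Taxon50),Taxon35)),(Taxon59,((Taxon40,Taxon18),Taxon56),(Taxon61,Taxon52))).
From Taxon52 up to that node: 3 branches. From Taxon21 up to the same node: 5 branches. Total: 3 + 5 = 8.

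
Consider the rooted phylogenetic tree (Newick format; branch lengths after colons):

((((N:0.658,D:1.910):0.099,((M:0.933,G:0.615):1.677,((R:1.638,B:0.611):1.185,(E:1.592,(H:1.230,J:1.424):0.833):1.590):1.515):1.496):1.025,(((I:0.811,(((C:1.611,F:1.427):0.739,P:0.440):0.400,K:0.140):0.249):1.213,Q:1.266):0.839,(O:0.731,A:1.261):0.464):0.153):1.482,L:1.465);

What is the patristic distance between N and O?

3.130

The path runs N → … → MRCA → … → O; the MRCA is the node subtending (((N,D),((M,G),((R,B),(E,(H,J))))),(((I,(((C,F),P),K)),Q),(O,A))).
Branch lengths along that path: 0.658 + 0.099 + 1.025 + 0.153 + 0.464 + 0.731 = 3.130.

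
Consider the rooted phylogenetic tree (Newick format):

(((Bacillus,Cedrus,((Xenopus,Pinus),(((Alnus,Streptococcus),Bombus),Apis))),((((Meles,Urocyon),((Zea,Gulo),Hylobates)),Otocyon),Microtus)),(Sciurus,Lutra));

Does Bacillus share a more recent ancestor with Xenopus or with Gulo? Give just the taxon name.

Xenopus

The MRCA of Bacillus and Xenopus subtends (Bacillus,Cedrus,((Xenopus,Pinus),(((Alnus,Streptococcus),Bombus),Apis))) (8 taxa).
The MRCA of Bacillus and Gulo subtends ((Bacillus,Cedrus,((Xenopus,Pinus),(((Alnus,Streptococcus),Bombus),Apis))),((((Meles,Urocyon),((Zea,Gulo),Hylobates)),Otocyon),Microtus)) (15 taxa).
The first is nested inside the second, so Bacillus shares a more recent common ancestor with Xenopus.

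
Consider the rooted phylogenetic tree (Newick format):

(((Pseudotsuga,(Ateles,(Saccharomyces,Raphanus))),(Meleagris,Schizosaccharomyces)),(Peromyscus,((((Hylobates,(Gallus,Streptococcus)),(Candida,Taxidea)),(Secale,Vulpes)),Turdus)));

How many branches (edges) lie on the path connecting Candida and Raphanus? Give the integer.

11

The MRCA of Candida and Raphanus is the root of the tree.
From Candida up to that node: 6 branches. From Raphanus up to the same node: 5 branches. Total: 6 + 5 = 11.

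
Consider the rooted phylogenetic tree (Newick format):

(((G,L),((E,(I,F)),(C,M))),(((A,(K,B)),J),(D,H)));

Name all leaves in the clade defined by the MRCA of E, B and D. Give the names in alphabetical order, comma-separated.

Tracing E: it sits inside (E,(I,F)).
Tracing B: it sits inside (K,B).
Tracing D: it sits inside (D,H).
The smallest clade enclosing all 3 is the whole tree (their MRCA is the root), so the answer is all 13 tips in alphabetical order.

A, B, C, D, E, F, G, H, I, J, K, L, M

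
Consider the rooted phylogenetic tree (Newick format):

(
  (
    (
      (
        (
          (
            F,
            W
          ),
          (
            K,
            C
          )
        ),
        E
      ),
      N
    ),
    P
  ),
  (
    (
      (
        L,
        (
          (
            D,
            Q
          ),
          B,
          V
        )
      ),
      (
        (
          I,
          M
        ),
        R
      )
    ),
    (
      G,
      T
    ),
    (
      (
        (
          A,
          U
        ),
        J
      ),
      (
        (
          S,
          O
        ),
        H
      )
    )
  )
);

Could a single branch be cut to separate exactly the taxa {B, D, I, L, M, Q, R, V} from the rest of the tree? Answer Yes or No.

Yes

The most recent common ancestor of these taxa subtends ((L,((D,Q),B,V)),((I,M),R)).
That clade has exactly 8 tips — every listed taxon and nothing else — so the group is monophyletic.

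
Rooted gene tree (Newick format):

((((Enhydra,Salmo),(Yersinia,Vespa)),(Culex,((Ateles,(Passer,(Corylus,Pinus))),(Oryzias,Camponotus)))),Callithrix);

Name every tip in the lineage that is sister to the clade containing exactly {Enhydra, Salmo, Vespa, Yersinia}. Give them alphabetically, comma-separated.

The clade containing exactly {Enhydra, Salmo, Vespa, Yersinia} attaches to the tree at the node subtending (((Enhydra,Salmo),(Yersinia,Vespa)),(Culex,((Ateles,(Passer,(Corylus,Pinus))),(Oryzias,Camponotus)))).
The other lineage descending from that same node — the sister group — is (Culex,((Ateles,(Passer,(Corylus,Pinus))),(Oryzias,Camponotus))); its 7 tips in alphabetical order are the answer.

Ateles, Camponotus, Corylus, Culex, Oryzias, Passer, Pinus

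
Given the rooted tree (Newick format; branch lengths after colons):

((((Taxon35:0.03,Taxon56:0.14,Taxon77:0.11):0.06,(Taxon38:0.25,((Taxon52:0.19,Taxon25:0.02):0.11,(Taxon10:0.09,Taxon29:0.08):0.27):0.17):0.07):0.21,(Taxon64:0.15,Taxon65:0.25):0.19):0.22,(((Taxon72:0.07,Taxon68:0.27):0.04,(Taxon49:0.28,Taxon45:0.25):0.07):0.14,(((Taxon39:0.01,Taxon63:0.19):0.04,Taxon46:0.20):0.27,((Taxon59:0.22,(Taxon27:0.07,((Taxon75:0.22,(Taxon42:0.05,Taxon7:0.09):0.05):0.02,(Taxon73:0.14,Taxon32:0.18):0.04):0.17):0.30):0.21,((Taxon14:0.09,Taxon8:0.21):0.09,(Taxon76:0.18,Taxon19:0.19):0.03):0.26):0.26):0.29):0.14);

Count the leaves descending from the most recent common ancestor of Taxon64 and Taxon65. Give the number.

2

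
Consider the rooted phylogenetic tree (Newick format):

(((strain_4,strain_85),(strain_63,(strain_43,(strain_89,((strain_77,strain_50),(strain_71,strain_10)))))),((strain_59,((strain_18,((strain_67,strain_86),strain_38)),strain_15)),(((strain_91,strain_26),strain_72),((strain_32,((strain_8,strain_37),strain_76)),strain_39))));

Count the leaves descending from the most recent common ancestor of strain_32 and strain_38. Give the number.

14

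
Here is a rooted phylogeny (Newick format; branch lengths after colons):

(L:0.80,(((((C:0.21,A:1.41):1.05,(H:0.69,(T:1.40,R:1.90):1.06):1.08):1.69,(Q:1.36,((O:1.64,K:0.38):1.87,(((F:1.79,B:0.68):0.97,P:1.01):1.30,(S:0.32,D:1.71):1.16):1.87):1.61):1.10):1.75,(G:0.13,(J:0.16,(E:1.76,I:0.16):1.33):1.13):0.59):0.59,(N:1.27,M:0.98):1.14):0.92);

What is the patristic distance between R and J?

The path runs R → … → MRCA → … → J; the MRCA is the node subtending ((((C,A),(H,(T,R))),(Q,((O,K),(((F,B),P),(S,D))))),(G,(J,(E,I)))).
Branch lengths along that path: 1.90 + 1.06 + 1.08 + 1.69 + 1.75 + 0.59 + 1.13 + 0.16 = 9.36.

9.36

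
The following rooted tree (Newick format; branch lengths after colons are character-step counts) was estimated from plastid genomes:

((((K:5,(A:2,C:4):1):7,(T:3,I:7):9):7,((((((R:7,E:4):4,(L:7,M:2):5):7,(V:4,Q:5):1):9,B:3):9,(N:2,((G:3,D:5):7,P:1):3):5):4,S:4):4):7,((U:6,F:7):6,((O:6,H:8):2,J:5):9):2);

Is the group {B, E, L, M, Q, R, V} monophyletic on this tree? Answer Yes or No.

Yes

The most recent common ancestor of these taxa subtends ((((R,E),(L,M)),(V,Q)),B).
That clade has exactly 7 tips — every listed taxon and nothing else — so the group is monophyletic.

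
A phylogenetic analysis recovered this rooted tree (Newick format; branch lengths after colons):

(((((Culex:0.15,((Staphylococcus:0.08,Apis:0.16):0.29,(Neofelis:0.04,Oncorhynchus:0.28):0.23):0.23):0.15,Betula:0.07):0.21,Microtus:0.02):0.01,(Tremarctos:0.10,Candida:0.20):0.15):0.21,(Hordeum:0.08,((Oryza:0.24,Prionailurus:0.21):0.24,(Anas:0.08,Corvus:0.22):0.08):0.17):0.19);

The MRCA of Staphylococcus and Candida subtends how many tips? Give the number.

The MRCA of Staphylococcus and Candida is the node subtending ((((Culex,((Staphylococcus,Apis),(Neofelis,Oncorhynchus))),Betula),Microtus),(Tremarctos,Candida)).
That clade contains 9 terminal taxa: Apis, Betula, Candida, Culex, Microtus, Neofelis, Oncorhynchus, Staphylococcus, Tremarctos.

9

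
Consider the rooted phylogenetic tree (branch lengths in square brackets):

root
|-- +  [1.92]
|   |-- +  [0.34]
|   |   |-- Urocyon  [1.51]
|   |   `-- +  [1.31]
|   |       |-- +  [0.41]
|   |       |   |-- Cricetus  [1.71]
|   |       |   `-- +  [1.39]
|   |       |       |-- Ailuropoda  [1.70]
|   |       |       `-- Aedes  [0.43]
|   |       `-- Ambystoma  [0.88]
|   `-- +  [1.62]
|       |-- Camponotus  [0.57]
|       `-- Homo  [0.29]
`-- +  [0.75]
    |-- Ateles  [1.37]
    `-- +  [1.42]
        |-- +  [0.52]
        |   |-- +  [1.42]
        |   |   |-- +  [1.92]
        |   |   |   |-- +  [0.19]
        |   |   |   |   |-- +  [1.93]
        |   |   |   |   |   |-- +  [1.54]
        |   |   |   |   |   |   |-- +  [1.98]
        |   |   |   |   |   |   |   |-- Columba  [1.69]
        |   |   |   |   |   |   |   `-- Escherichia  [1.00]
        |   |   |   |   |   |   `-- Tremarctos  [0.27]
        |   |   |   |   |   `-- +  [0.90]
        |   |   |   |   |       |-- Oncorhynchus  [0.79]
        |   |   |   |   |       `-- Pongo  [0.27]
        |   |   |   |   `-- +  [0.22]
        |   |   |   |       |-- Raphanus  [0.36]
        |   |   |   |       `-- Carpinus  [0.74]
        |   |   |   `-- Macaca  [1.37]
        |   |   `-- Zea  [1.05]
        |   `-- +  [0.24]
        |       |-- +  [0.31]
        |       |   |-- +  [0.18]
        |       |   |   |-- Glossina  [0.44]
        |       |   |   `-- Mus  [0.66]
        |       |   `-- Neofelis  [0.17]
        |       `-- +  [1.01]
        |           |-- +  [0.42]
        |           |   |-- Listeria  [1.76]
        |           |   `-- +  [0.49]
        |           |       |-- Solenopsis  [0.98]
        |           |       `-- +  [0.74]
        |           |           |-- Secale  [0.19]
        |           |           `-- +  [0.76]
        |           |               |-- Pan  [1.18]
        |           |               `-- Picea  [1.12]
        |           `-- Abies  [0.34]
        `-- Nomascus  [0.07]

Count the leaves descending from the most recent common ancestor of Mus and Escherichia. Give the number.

18

The MRCA of Mus and Escherichia is the node subtending (((((((Columba,Escherichia),Tremarctos),(Oncorhynchus,Pongo)),(Raphanus,Carpinus)),Macaca),Zea),(((Glossina,Mus),Neofelis),((Listeria,(Solenopsis,(Secale,(Pan,Picea)))),Abies))).
That clade contains 18 terminal taxa: Abies, Carpinus, Columba, Escherichia, Glossina, Listeria, Macaca, Mus, Neofelis, Oncorhynchus, Pan, Picea, Pongo, Raphanus, Secale, Solenopsis, Tremarctos, Zea.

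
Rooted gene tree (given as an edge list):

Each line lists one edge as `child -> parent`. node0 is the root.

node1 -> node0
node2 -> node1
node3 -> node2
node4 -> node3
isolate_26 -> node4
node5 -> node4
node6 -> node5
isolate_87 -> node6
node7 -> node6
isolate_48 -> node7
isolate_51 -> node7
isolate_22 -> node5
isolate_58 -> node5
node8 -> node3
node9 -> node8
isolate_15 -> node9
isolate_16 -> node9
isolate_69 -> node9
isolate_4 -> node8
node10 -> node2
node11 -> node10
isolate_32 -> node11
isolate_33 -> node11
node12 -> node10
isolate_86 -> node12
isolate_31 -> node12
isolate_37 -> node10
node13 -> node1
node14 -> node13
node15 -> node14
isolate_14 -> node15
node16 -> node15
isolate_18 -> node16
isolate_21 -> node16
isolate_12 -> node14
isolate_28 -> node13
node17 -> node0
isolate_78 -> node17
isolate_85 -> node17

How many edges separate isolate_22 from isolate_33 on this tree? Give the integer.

7

The MRCA of isolate_22 and isolate_33 is the node subtending (((isolate_26,((isolate_87,(isolate_48,isolate_51)),isolate_22,isolate_58)),((isolate_15,isolate_16,isolate_69),isolate_4)),((isolate_32,isolate_33),(isolate_86,isolate_31),isolate_37)).
From isolate_22 up to that node: 4 branches. From isolate_33 up to the same node: 3 branches. Total: 4 + 3 = 7.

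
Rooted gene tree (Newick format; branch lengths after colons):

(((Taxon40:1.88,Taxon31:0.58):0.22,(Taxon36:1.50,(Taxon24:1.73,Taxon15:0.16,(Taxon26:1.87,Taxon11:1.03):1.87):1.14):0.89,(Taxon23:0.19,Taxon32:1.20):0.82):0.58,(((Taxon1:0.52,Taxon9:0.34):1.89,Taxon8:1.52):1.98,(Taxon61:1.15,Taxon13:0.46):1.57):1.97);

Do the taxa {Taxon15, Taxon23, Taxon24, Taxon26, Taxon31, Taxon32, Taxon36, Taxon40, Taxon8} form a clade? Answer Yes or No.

No

The MRCA of the listed taxa is the root, so the smallest clade containing them is the whole tree.
That clade also contains Taxon1, Taxon11, Taxon13, Taxon61, Taxon9, which are not in the proposed group, so the group is not monophyletic.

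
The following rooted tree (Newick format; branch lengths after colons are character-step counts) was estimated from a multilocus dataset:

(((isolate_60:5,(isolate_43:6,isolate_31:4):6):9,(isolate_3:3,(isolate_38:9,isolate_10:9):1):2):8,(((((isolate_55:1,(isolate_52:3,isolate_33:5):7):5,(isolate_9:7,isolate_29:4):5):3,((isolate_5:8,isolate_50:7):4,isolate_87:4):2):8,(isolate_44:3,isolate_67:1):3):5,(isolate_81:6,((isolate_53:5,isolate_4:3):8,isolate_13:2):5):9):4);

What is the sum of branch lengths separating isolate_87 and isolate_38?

43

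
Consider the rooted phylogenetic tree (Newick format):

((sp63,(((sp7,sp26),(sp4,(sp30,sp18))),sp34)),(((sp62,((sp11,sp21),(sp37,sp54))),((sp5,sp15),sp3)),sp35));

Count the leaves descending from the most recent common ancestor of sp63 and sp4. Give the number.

7

The MRCA of sp63 and sp4 is the node subtending (sp63,(((sp7,sp26),(sp4,(sp30,sp18))),sp34)).
That clade contains 7 terminal taxa: sp18, sp26, sp30, sp34, sp4, sp63, sp7.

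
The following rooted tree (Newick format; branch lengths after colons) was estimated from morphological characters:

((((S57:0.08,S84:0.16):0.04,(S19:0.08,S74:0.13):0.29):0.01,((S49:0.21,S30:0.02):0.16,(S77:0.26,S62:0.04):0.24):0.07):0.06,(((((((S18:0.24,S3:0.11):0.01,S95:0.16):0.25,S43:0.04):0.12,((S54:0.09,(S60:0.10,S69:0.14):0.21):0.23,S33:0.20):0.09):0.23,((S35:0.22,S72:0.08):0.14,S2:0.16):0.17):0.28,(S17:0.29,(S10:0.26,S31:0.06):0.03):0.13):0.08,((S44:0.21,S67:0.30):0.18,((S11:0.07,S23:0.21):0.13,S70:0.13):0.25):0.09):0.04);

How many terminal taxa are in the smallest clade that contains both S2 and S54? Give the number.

11

The MRCA of S2 and S54 is the node subtending (((((S18,S3),S95),S43),((S54,(S60,S69)),S33)),((S35,S72),S2)).
That clade contains 11 terminal taxa: S18, S2, S3, S33, S35, S43, S54, S60, S69, S72, S95.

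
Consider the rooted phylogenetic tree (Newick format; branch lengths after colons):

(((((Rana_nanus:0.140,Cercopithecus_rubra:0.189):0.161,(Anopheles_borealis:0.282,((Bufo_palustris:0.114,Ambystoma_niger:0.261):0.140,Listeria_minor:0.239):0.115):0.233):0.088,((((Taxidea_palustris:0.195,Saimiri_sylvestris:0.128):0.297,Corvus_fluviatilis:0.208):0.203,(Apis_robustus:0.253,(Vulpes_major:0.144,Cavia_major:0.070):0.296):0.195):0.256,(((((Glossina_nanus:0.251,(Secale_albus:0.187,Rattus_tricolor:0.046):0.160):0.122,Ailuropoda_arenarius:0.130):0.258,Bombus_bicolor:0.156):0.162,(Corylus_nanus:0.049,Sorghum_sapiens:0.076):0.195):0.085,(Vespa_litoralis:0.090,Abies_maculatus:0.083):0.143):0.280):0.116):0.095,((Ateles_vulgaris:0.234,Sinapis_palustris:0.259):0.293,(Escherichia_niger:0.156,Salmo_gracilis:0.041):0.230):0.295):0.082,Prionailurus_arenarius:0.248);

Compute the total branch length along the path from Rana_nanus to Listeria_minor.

The path runs Rana_nanus → … → MRCA → … → Listeria_minor; the MRCA is the node subtending ((Rana_nanus,Cercopithecus_rubra),(Anopheles_borealis,((Bufo_palustris,Ambystoma_niger),Listeria_minor))).
Branch lengths along that path: 0.140 + 0.161 + 0.233 + 0.115 + 0.239 = 0.888.

0.888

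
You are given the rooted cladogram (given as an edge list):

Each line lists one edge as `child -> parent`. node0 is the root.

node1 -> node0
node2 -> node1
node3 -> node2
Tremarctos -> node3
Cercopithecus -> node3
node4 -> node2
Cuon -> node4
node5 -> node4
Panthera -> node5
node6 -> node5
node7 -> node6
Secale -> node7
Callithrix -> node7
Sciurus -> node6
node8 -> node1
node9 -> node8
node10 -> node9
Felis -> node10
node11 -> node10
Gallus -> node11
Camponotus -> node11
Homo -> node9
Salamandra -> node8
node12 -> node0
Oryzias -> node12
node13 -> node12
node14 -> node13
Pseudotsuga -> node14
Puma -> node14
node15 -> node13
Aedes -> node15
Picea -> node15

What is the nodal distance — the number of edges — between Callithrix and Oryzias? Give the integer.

9

The MRCA of Callithrix and Oryzias is the root of the tree.
From Callithrix up to that node: 7 branches. From Oryzias up to the same node: 2 branches. Total: 7 + 2 = 9.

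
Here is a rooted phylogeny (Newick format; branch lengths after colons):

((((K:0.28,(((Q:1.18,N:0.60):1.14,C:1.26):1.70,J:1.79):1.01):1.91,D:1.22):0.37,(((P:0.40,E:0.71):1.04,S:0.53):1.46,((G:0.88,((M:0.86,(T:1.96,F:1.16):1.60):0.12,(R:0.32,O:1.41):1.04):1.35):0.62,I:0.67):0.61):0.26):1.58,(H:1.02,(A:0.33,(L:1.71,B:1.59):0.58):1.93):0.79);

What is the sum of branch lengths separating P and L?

9.75

The path runs P → … → MRCA → … → L; the MRCA is the root of the tree.
Branch lengths along that path: 0.40 + 1.04 + 1.46 + 0.26 + 1.58 + 0.79 + 1.93 + 0.58 + 1.71 = 9.75.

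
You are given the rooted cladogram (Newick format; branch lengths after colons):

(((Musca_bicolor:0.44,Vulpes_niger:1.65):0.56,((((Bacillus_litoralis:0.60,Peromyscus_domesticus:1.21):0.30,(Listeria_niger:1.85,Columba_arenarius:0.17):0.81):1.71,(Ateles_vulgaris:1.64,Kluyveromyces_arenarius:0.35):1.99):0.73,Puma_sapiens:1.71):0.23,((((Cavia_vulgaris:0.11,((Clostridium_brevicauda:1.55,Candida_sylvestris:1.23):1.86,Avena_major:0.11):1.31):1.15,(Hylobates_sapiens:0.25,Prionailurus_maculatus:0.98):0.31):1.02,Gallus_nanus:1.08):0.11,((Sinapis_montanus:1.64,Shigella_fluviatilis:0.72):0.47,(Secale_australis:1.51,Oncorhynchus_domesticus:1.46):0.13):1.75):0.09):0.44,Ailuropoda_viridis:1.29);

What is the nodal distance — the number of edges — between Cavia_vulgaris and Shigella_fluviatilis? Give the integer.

7

The MRCA of Cavia_vulgaris and Shigella_fluviatilis is the node subtending ((((Cavia_vulgaris,((Clostridium_brevicauda,Candida_sylvestris),Avena_major)),(Hylobates_sapiens,Prionailurus_maculatus)),Gallus_nanus),((Sinapis_montanus,Shigella_fluviatilis),(Secale_australis,Oncorhynchus_domesticus))).
From Cavia_vulgaris up to that node: 4 branches. From Shigella_fluviatilis up to the same node: 3 branches. Total: 4 + 3 = 7.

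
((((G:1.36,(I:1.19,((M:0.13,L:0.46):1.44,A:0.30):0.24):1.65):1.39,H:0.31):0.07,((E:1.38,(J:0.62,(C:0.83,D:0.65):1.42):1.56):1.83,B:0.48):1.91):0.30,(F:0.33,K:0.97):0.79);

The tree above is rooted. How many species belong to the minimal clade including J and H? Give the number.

11

The MRCA of J and H is the node subtending (((G,(I,((M,L),A))),H),((E,(J,(C,D))),B)).
That clade contains 11 terminal taxa: A, B, C, D, E, G, H, I, J, L, M.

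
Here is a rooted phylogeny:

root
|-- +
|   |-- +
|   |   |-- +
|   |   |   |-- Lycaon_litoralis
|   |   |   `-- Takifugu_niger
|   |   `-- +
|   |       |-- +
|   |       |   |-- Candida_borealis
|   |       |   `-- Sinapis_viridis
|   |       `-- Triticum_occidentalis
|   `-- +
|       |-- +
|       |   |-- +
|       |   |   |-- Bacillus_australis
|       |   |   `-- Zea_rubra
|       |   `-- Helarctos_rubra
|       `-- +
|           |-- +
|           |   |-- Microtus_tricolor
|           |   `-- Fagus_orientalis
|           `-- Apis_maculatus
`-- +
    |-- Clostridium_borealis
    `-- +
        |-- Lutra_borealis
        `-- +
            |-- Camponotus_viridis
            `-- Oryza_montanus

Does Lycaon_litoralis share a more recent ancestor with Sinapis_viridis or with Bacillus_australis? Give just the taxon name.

Sinapis_viridis

The MRCA of Lycaon_litoralis and Sinapis_viridis subtends ((Lycaon_litoralis,Takifugu_niger),((Candida_borealis,Sinapis_viridis),Triticum_occidentalis)) (5 taxa).
The MRCA of Lycaon_litoralis and Bacillus_australis subtends (((Lycaon_litoralis,Takifugu_niger),((Candida_borealis,Sinapis_viridis),Triticum_occidentalis)),(((Bacillus_australis,Zea_rubra),Helarctos_rubra),((Microtus_tricolor,Fagus_orientalis),Apis_maculatus))) (11 taxa).
The first is nested inside the second, so Lycaon_litoralis shares a more recent common ancestor with Sinapis_viridis.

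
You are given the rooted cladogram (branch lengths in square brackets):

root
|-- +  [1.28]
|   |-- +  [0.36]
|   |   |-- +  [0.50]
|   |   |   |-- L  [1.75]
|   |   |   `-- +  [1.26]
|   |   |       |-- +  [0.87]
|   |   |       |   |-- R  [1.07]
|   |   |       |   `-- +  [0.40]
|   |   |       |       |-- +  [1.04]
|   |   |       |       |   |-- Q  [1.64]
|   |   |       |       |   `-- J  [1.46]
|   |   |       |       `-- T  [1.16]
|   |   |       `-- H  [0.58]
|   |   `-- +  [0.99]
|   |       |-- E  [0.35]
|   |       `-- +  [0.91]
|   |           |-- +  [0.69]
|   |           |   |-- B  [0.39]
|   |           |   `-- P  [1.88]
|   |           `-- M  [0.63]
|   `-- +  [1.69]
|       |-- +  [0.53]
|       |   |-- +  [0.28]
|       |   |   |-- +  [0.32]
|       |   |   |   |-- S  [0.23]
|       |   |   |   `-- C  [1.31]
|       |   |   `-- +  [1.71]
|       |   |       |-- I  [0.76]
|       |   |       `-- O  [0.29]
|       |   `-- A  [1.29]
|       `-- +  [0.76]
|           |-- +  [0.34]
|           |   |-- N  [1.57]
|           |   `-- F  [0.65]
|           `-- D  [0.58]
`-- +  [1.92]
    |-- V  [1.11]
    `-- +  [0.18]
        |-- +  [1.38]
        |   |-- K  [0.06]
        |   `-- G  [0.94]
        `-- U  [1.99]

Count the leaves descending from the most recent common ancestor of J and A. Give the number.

The MRCA of J and A is the node subtending (((L,((R,((Q,J),T)),H)),(E,((B,P),M))),((((S,C),(I,O)),A),((N,F),D))).
That clade contains 18 terminal taxa: A, B, C, D, E, F, H, I, J, L, M, N, O, P, Q, R, S, T.

18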